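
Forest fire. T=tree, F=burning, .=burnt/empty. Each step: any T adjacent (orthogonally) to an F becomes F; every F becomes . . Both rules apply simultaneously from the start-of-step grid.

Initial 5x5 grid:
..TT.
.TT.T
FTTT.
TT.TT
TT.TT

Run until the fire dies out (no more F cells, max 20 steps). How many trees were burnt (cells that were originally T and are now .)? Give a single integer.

Step 1: +2 fires, +1 burnt (F count now 2)
Step 2: +4 fires, +2 burnt (F count now 4)
Step 3: +3 fires, +4 burnt (F count now 3)
Step 4: +2 fires, +3 burnt (F count now 2)
Step 5: +3 fires, +2 burnt (F count now 3)
Step 6: +1 fires, +3 burnt (F count now 1)
Step 7: +0 fires, +1 burnt (F count now 0)
Fire out after step 7
Initially T: 16, now '.': 24
Total burnt (originally-T cells now '.'): 15

Answer: 15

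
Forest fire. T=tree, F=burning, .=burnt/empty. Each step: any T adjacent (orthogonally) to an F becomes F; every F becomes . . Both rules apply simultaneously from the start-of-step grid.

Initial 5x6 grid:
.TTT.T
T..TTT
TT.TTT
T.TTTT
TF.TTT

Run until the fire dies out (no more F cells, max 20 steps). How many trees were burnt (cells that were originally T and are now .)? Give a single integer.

Answer: 5

Derivation:
Step 1: +1 fires, +1 burnt (F count now 1)
Step 2: +1 fires, +1 burnt (F count now 1)
Step 3: +1 fires, +1 burnt (F count now 1)
Step 4: +2 fires, +1 burnt (F count now 2)
Step 5: +0 fires, +2 burnt (F count now 0)
Fire out after step 5
Initially T: 22, now '.': 13
Total burnt (originally-T cells now '.'): 5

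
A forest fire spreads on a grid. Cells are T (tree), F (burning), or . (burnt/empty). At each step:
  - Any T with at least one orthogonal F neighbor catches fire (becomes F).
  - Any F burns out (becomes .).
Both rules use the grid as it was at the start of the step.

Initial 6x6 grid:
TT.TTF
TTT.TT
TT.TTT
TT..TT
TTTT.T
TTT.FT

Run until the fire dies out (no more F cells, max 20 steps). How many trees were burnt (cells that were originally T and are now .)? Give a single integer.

Answer: 11

Derivation:
Step 1: +3 fires, +2 burnt (F count now 3)
Step 2: +4 fires, +3 burnt (F count now 4)
Step 3: +2 fires, +4 burnt (F count now 2)
Step 4: +2 fires, +2 burnt (F count now 2)
Step 5: +0 fires, +2 burnt (F count now 0)
Fire out after step 5
Initially T: 27, now '.': 20
Total burnt (originally-T cells now '.'): 11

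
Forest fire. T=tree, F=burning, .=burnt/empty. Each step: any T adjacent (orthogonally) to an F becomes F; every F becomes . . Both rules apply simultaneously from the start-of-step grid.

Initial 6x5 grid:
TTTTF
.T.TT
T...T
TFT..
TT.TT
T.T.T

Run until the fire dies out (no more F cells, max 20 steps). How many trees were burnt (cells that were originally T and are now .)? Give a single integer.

Answer: 14

Derivation:
Step 1: +5 fires, +2 burnt (F count now 5)
Step 2: +5 fires, +5 burnt (F count now 5)
Step 3: +2 fires, +5 burnt (F count now 2)
Step 4: +2 fires, +2 burnt (F count now 2)
Step 5: +0 fires, +2 burnt (F count now 0)
Fire out after step 5
Initially T: 18, now '.': 26
Total burnt (originally-T cells now '.'): 14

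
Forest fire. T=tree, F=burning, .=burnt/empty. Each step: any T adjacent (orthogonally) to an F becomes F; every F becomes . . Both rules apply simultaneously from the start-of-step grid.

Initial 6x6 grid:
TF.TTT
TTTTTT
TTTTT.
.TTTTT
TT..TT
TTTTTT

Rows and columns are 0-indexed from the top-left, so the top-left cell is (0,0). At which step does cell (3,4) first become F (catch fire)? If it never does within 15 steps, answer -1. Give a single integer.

Step 1: cell (3,4)='T' (+2 fires, +1 burnt)
Step 2: cell (3,4)='T' (+3 fires, +2 burnt)
Step 3: cell (3,4)='T' (+4 fires, +3 burnt)
Step 4: cell (3,4)='T' (+5 fires, +4 burnt)
Step 5: cell (3,4)='T' (+6 fires, +5 burnt)
Step 6: cell (3,4)='F' (+4 fires, +6 burnt)
  -> target ignites at step 6
Step 7: cell (3,4)='.' (+3 fires, +4 burnt)
Step 8: cell (3,4)='.' (+2 fires, +3 burnt)
Step 9: cell (3,4)='.' (+1 fires, +2 burnt)
Step 10: cell (3,4)='.' (+0 fires, +1 burnt)
  fire out at step 10

6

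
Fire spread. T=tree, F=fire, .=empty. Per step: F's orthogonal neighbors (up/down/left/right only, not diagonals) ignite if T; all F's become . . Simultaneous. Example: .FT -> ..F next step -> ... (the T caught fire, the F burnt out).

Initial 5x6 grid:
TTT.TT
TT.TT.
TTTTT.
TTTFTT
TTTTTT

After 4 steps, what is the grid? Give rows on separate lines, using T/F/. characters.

Step 1: 4 trees catch fire, 1 burn out
  TTT.TT
  TT.TT.
  TTTFT.
  TTF.FT
  TTTFTT
Step 2: 7 trees catch fire, 4 burn out
  TTT.TT
  TT.FT.
  TTF.F.
  TF...F
  TTF.FT
Step 3: 5 trees catch fire, 7 burn out
  TTT.TT
  TT..F.
  TF....
  F.....
  TF...F
Step 4: 4 trees catch fire, 5 burn out
  TTT.FT
  TF....
  F.....
  ......
  F.....

TTT.FT
TF....
F.....
......
F.....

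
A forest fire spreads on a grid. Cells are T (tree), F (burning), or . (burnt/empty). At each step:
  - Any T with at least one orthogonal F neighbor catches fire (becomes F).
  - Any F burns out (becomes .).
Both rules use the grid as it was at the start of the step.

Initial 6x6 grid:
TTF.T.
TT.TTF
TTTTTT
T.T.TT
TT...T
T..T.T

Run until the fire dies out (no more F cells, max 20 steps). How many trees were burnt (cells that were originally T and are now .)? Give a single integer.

Answer: 22

Derivation:
Step 1: +3 fires, +2 burnt (F count now 3)
Step 2: +6 fires, +3 burnt (F count now 6)
Step 3: +5 fires, +6 burnt (F count now 5)
Step 4: +3 fires, +5 burnt (F count now 3)
Step 5: +2 fires, +3 burnt (F count now 2)
Step 6: +1 fires, +2 burnt (F count now 1)
Step 7: +2 fires, +1 burnt (F count now 2)
Step 8: +0 fires, +2 burnt (F count now 0)
Fire out after step 8
Initially T: 23, now '.': 35
Total burnt (originally-T cells now '.'): 22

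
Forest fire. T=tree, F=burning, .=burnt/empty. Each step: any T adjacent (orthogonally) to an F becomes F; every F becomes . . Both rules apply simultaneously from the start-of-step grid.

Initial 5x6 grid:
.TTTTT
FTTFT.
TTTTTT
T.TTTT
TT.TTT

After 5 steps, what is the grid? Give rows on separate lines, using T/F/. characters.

Step 1: 6 trees catch fire, 2 burn out
  .TTFTT
  .FF.F.
  FTTFTT
  T.TTTT
  TT.TTT
Step 2: 8 trees catch fire, 6 burn out
  .FF.FT
  ......
  .FF.FT
  F.TFTT
  TT.TTT
Step 3: 6 trees catch fire, 8 burn out
  .....F
  ......
  .....F
  ..F.FT
  FT.FTT
Step 4: 3 trees catch fire, 6 burn out
  ......
  ......
  ......
  .....F
  .F..FT
Step 5: 1 trees catch fire, 3 burn out
  ......
  ......
  ......
  ......
  .....F

......
......
......
......
.....F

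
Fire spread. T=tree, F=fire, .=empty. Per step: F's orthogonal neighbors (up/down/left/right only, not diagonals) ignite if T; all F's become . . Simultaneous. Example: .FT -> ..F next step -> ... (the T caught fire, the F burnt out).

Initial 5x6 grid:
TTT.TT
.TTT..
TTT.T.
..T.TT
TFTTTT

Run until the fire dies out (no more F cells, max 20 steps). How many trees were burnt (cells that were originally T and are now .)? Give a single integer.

Answer: 18

Derivation:
Step 1: +2 fires, +1 burnt (F count now 2)
Step 2: +2 fires, +2 burnt (F count now 2)
Step 3: +2 fires, +2 burnt (F count now 2)
Step 4: +4 fires, +2 burnt (F count now 4)
Step 5: +6 fires, +4 burnt (F count now 6)
Step 6: +1 fires, +6 burnt (F count now 1)
Step 7: +1 fires, +1 burnt (F count now 1)
Step 8: +0 fires, +1 burnt (F count now 0)
Fire out after step 8
Initially T: 20, now '.': 28
Total burnt (originally-T cells now '.'): 18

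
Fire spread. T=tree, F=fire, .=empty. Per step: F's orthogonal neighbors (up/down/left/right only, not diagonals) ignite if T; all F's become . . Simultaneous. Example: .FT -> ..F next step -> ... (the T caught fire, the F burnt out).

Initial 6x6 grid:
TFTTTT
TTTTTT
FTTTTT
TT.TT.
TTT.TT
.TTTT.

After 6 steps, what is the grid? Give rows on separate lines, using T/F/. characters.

Step 1: 6 trees catch fire, 2 burn out
  F.FTTT
  FFTTTT
  .FTTTT
  FT.TT.
  TTT.TT
  .TTTT.
Step 2: 5 trees catch fire, 6 burn out
  ...FTT
  ..FTTT
  ..FTTT
  .F.TT.
  FTT.TT
  .TTTT.
Step 3: 4 trees catch fire, 5 burn out
  ....FT
  ...FTT
  ...FTT
  ...TT.
  .FT.TT
  .TTTT.
Step 4: 6 trees catch fire, 4 burn out
  .....F
  ....FT
  ....FT
  ...FT.
  ..F.TT
  .FTTT.
Step 5: 4 trees catch fire, 6 burn out
  ......
  .....F
  .....F
  ....F.
  ....TT
  ..FTT.
Step 6: 2 trees catch fire, 4 burn out
  ......
  ......
  ......
  ......
  ....FT
  ...FT.

......
......
......
......
....FT
...FT.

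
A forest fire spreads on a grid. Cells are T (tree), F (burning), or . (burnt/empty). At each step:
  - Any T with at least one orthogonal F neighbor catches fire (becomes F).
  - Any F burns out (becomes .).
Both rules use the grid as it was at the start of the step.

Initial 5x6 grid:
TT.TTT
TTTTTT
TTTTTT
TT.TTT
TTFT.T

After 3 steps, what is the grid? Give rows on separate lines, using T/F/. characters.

Step 1: 2 trees catch fire, 1 burn out
  TT.TTT
  TTTTTT
  TTTTTT
  TT.TTT
  TF.F.T
Step 2: 3 trees catch fire, 2 burn out
  TT.TTT
  TTTTTT
  TTTTTT
  TF.FTT
  F....T
Step 3: 4 trees catch fire, 3 burn out
  TT.TTT
  TTTTTT
  TFTFTT
  F...FT
  .....T

TT.TTT
TTTTTT
TFTFTT
F...FT
.....T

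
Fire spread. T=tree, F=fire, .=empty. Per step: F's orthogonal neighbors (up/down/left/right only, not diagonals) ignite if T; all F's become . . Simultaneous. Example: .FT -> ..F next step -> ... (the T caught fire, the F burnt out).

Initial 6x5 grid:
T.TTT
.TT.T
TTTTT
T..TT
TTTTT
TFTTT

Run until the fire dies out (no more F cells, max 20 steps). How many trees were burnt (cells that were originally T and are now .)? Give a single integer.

Answer: 23

Derivation:
Step 1: +3 fires, +1 burnt (F count now 3)
Step 2: +3 fires, +3 burnt (F count now 3)
Step 3: +3 fires, +3 burnt (F count now 3)
Step 4: +3 fires, +3 burnt (F count now 3)
Step 5: +3 fires, +3 burnt (F count now 3)
Step 6: +3 fires, +3 burnt (F count now 3)
Step 7: +2 fires, +3 burnt (F count now 2)
Step 8: +2 fires, +2 burnt (F count now 2)
Step 9: +1 fires, +2 burnt (F count now 1)
Step 10: +0 fires, +1 burnt (F count now 0)
Fire out after step 10
Initially T: 24, now '.': 29
Total burnt (originally-T cells now '.'): 23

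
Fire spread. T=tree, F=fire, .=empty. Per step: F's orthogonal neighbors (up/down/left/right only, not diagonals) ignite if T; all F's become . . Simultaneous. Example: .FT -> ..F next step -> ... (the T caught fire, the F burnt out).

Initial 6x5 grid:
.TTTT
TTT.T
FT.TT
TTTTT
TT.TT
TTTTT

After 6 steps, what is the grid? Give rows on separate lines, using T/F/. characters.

Step 1: 3 trees catch fire, 1 burn out
  .TTTT
  FTT.T
  .F.TT
  FTTTT
  TT.TT
  TTTTT
Step 2: 3 trees catch fire, 3 burn out
  .TTTT
  .FT.T
  ...TT
  .FTTT
  FT.TT
  TTTTT
Step 3: 5 trees catch fire, 3 burn out
  .FTTT
  ..F.T
  ...TT
  ..FTT
  .F.TT
  FTTTT
Step 4: 3 trees catch fire, 5 burn out
  ..FTT
  ....T
  ...TT
  ...FT
  ...TT
  .FTTT
Step 5: 5 trees catch fire, 3 burn out
  ...FT
  ....T
  ...FT
  ....F
  ...FT
  ..FTT
Step 6: 4 trees catch fire, 5 burn out
  ....F
  ....T
  ....F
  .....
  ....F
  ...FT

....F
....T
....F
.....
....F
...FT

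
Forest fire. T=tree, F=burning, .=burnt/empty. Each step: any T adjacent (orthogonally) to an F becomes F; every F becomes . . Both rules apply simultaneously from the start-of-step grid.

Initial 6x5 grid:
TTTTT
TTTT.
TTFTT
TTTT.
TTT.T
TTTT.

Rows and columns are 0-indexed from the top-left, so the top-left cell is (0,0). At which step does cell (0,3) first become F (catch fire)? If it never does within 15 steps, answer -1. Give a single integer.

Step 1: cell (0,3)='T' (+4 fires, +1 burnt)
Step 2: cell (0,3)='T' (+8 fires, +4 burnt)
Step 3: cell (0,3)='F' (+6 fires, +8 burnt)
  -> target ignites at step 3
Step 4: cell (0,3)='.' (+5 fires, +6 burnt)
Step 5: cell (0,3)='.' (+1 fires, +5 burnt)
Step 6: cell (0,3)='.' (+0 fires, +1 burnt)
  fire out at step 6

3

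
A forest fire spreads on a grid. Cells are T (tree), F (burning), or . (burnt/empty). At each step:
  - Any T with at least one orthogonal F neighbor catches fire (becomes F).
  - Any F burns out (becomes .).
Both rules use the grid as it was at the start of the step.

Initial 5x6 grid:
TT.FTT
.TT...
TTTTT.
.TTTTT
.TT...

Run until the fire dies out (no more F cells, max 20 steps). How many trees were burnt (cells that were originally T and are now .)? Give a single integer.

Answer: 2

Derivation:
Step 1: +1 fires, +1 burnt (F count now 1)
Step 2: +1 fires, +1 burnt (F count now 1)
Step 3: +0 fires, +1 burnt (F count now 0)
Fire out after step 3
Initially T: 18, now '.': 14
Total burnt (originally-T cells now '.'): 2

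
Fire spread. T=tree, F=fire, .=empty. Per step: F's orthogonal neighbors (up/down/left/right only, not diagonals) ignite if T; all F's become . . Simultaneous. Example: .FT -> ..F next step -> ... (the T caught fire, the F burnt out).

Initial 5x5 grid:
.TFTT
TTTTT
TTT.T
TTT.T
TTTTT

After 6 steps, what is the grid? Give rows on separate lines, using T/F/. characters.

Step 1: 3 trees catch fire, 1 burn out
  .F.FT
  TTFTT
  TTT.T
  TTT.T
  TTTTT
Step 2: 4 trees catch fire, 3 burn out
  ....F
  TF.FT
  TTF.T
  TTT.T
  TTTTT
Step 3: 4 trees catch fire, 4 burn out
  .....
  F...F
  TF..T
  TTF.T
  TTTTT
Step 4: 4 trees catch fire, 4 burn out
  .....
  .....
  F...F
  TF..T
  TTFTT
Step 5: 4 trees catch fire, 4 burn out
  .....
  .....
  .....
  F...F
  TF.FT
Step 6: 2 trees catch fire, 4 burn out
  .....
  .....
  .....
  .....
  F...F

.....
.....
.....
.....
F...F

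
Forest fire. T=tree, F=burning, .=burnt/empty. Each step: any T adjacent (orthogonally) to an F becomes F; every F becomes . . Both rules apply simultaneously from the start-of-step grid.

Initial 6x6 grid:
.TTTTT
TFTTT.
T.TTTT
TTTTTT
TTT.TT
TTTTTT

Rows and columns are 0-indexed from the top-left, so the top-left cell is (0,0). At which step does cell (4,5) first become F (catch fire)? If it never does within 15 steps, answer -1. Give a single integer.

Step 1: cell (4,5)='T' (+3 fires, +1 burnt)
Step 2: cell (4,5)='T' (+4 fires, +3 burnt)
Step 3: cell (4,5)='T' (+5 fires, +4 burnt)
Step 4: cell (4,5)='T' (+6 fires, +5 burnt)
Step 5: cell (4,5)='T' (+6 fires, +6 burnt)
Step 6: cell (4,5)='T' (+4 fires, +6 burnt)
Step 7: cell (4,5)='F' (+2 fires, +4 burnt)
  -> target ignites at step 7
Step 8: cell (4,5)='.' (+1 fires, +2 burnt)
Step 9: cell (4,5)='.' (+0 fires, +1 burnt)
  fire out at step 9

7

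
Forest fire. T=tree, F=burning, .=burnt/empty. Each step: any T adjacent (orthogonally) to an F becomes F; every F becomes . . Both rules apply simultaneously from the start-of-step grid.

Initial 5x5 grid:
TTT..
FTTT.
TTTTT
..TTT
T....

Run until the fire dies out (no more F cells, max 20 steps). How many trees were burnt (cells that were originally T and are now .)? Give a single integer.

Step 1: +3 fires, +1 burnt (F count now 3)
Step 2: +3 fires, +3 burnt (F count now 3)
Step 3: +3 fires, +3 burnt (F count now 3)
Step 4: +2 fires, +3 burnt (F count now 2)
Step 5: +2 fires, +2 burnt (F count now 2)
Step 6: +1 fires, +2 burnt (F count now 1)
Step 7: +0 fires, +1 burnt (F count now 0)
Fire out after step 7
Initially T: 15, now '.': 24
Total burnt (originally-T cells now '.'): 14

Answer: 14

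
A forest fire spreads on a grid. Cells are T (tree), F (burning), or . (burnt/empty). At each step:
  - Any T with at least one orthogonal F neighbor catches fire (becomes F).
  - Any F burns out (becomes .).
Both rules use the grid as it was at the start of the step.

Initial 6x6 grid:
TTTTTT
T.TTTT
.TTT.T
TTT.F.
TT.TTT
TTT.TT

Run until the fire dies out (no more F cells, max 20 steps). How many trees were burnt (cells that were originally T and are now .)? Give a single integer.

Answer: 5

Derivation:
Step 1: +1 fires, +1 burnt (F count now 1)
Step 2: +3 fires, +1 burnt (F count now 3)
Step 3: +1 fires, +3 burnt (F count now 1)
Step 4: +0 fires, +1 burnt (F count now 0)
Fire out after step 4
Initially T: 28, now '.': 13
Total burnt (originally-T cells now '.'): 5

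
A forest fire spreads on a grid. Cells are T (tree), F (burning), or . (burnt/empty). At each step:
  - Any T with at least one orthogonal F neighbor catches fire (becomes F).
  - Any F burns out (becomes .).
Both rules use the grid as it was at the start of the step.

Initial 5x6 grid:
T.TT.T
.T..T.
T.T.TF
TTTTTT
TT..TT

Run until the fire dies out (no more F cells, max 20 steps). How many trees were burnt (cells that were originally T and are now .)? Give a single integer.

Answer: 14

Derivation:
Step 1: +2 fires, +1 burnt (F count now 2)
Step 2: +3 fires, +2 burnt (F count now 3)
Step 3: +2 fires, +3 burnt (F count now 2)
Step 4: +1 fires, +2 burnt (F count now 1)
Step 5: +2 fires, +1 burnt (F count now 2)
Step 6: +2 fires, +2 burnt (F count now 2)
Step 7: +2 fires, +2 burnt (F count now 2)
Step 8: +0 fires, +2 burnt (F count now 0)
Fire out after step 8
Initially T: 19, now '.': 25
Total burnt (originally-T cells now '.'): 14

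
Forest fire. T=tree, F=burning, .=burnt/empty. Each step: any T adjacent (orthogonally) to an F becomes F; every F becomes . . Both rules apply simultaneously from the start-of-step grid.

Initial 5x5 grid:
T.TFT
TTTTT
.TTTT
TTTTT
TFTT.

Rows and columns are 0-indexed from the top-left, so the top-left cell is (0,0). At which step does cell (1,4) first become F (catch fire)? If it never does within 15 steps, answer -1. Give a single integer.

Step 1: cell (1,4)='T' (+6 fires, +2 burnt)
Step 2: cell (1,4)='F' (+7 fires, +6 burnt)
  -> target ignites at step 2
Step 3: cell (1,4)='.' (+4 fires, +7 burnt)
Step 4: cell (1,4)='.' (+2 fires, +4 burnt)
Step 5: cell (1,4)='.' (+1 fires, +2 burnt)
Step 6: cell (1,4)='.' (+0 fires, +1 burnt)
  fire out at step 6

2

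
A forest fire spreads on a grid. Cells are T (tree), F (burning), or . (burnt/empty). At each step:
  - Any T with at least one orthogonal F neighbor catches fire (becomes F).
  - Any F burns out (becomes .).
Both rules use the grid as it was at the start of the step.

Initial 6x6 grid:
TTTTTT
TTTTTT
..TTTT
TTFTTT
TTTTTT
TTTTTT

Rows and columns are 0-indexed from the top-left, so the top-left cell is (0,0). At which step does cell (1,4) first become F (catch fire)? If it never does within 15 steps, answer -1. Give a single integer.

Step 1: cell (1,4)='T' (+4 fires, +1 burnt)
Step 2: cell (1,4)='T' (+7 fires, +4 burnt)
Step 3: cell (1,4)='T' (+9 fires, +7 burnt)
Step 4: cell (1,4)='F' (+8 fires, +9 burnt)
  -> target ignites at step 4
Step 5: cell (1,4)='.' (+4 fires, +8 burnt)
Step 6: cell (1,4)='.' (+1 fires, +4 burnt)
Step 7: cell (1,4)='.' (+0 fires, +1 burnt)
  fire out at step 7

4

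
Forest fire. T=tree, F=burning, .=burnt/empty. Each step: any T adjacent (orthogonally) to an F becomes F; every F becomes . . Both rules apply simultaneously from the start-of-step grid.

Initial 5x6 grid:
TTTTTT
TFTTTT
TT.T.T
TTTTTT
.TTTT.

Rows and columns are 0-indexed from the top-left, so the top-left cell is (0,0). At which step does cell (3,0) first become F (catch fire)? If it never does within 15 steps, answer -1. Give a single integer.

Step 1: cell (3,0)='T' (+4 fires, +1 burnt)
Step 2: cell (3,0)='T' (+5 fires, +4 burnt)
Step 3: cell (3,0)='F' (+6 fires, +5 burnt)
  -> target ignites at step 3
Step 4: cell (3,0)='.' (+4 fires, +6 burnt)
Step 5: cell (3,0)='.' (+4 fires, +4 burnt)
Step 6: cell (3,0)='.' (+2 fires, +4 burnt)
Step 7: cell (3,0)='.' (+0 fires, +2 burnt)
  fire out at step 7

3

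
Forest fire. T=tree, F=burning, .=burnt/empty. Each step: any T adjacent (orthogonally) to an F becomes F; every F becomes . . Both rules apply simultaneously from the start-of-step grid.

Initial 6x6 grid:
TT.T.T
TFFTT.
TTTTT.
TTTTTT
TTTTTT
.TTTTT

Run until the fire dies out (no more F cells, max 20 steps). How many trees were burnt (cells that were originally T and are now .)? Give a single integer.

Answer: 28

Derivation:
Step 1: +5 fires, +2 burnt (F count now 5)
Step 2: +7 fires, +5 burnt (F count now 7)
Step 3: +5 fires, +7 burnt (F count now 5)
Step 4: +5 fires, +5 burnt (F count now 5)
Step 5: +3 fires, +5 burnt (F count now 3)
Step 6: +2 fires, +3 burnt (F count now 2)
Step 7: +1 fires, +2 burnt (F count now 1)
Step 8: +0 fires, +1 burnt (F count now 0)
Fire out after step 8
Initially T: 29, now '.': 35
Total burnt (originally-T cells now '.'): 28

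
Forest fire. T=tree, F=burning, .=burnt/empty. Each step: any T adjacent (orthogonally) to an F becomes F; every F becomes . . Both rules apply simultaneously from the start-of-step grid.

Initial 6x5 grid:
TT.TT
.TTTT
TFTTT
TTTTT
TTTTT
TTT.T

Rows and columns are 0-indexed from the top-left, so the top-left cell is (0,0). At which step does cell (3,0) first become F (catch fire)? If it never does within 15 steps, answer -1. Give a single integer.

Step 1: cell (3,0)='T' (+4 fires, +1 burnt)
Step 2: cell (3,0)='F' (+6 fires, +4 burnt)
  -> target ignites at step 2
Step 3: cell (3,0)='.' (+7 fires, +6 burnt)
Step 4: cell (3,0)='.' (+6 fires, +7 burnt)
Step 5: cell (3,0)='.' (+2 fires, +6 burnt)
Step 6: cell (3,0)='.' (+1 fires, +2 burnt)
Step 7: cell (3,0)='.' (+0 fires, +1 burnt)
  fire out at step 7

2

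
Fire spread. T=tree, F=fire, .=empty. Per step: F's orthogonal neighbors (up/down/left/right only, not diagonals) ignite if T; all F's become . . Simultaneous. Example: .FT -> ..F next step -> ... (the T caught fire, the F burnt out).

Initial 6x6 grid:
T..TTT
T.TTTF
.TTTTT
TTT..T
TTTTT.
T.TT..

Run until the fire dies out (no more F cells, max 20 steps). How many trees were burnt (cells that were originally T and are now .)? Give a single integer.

Step 1: +3 fires, +1 burnt (F count now 3)
Step 2: +4 fires, +3 burnt (F count now 4)
Step 3: +3 fires, +4 burnt (F count now 3)
Step 4: +1 fires, +3 burnt (F count now 1)
Step 5: +2 fires, +1 burnt (F count now 2)
Step 6: +2 fires, +2 burnt (F count now 2)
Step 7: +4 fires, +2 burnt (F count now 4)
Step 8: +3 fires, +4 burnt (F count now 3)
Step 9: +1 fires, +3 burnt (F count now 1)
Step 10: +0 fires, +1 burnt (F count now 0)
Fire out after step 10
Initially T: 25, now '.': 34
Total burnt (originally-T cells now '.'): 23

Answer: 23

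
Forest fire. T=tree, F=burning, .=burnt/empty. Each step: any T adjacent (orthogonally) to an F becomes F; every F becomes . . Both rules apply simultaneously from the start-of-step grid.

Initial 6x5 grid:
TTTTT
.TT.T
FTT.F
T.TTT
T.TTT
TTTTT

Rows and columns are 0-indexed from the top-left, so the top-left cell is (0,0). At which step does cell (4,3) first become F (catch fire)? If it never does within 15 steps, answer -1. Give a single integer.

Step 1: cell (4,3)='T' (+4 fires, +2 burnt)
Step 2: cell (4,3)='T' (+6 fires, +4 burnt)
Step 3: cell (4,3)='F' (+7 fires, +6 burnt)
  -> target ignites at step 3
Step 4: cell (4,3)='.' (+5 fires, +7 burnt)
Step 5: cell (4,3)='.' (+1 fires, +5 burnt)
Step 6: cell (4,3)='.' (+0 fires, +1 burnt)
  fire out at step 6

3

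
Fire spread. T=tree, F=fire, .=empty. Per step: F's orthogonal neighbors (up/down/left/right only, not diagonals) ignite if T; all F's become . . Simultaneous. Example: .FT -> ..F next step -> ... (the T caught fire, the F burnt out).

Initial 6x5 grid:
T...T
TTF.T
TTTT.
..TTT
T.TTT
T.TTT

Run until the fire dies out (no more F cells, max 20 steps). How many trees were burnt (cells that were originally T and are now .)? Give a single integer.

Answer: 16

Derivation:
Step 1: +2 fires, +1 burnt (F count now 2)
Step 2: +4 fires, +2 burnt (F count now 4)
Step 3: +4 fires, +4 burnt (F count now 4)
Step 4: +3 fires, +4 burnt (F count now 3)
Step 5: +2 fires, +3 burnt (F count now 2)
Step 6: +1 fires, +2 burnt (F count now 1)
Step 7: +0 fires, +1 burnt (F count now 0)
Fire out after step 7
Initially T: 20, now '.': 26
Total burnt (originally-T cells now '.'): 16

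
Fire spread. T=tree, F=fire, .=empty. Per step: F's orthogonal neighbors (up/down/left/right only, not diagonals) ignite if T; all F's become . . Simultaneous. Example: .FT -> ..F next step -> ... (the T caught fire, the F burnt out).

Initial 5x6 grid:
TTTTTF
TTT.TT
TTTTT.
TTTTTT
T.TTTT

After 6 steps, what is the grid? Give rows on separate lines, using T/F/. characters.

Step 1: 2 trees catch fire, 1 burn out
  TTTTF.
  TTT.TF
  TTTTT.
  TTTTTT
  T.TTTT
Step 2: 2 trees catch fire, 2 burn out
  TTTF..
  TTT.F.
  TTTTT.
  TTTTTT
  T.TTTT
Step 3: 2 trees catch fire, 2 burn out
  TTF...
  TTT...
  TTTTF.
  TTTTTT
  T.TTTT
Step 4: 4 trees catch fire, 2 burn out
  TF....
  TTF...
  TTTF..
  TTTTFT
  T.TTTT
Step 5: 6 trees catch fire, 4 burn out
  F.....
  TF....
  TTF...
  TTTF.F
  T.TTFT
Step 6: 5 trees catch fire, 6 burn out
  ......
  F.....
  TF....
  TTF...
  T.TF.F

......
F.....
TF....
TTF...
T.TF.F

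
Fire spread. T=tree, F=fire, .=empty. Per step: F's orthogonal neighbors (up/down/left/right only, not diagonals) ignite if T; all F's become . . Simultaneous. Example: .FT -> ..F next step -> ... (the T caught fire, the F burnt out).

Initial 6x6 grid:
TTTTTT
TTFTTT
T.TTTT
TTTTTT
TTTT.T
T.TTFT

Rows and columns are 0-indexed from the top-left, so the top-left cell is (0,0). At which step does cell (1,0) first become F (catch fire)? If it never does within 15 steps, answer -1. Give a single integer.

Step 1: cell (1,0)='T' (+6 fires, +2 burnt)
Step 2: cell (1,0)='F' (+9 fires, +6 burnt)
  -> target ignites at step 2
Step 3: cell (1,0)='.' (+9 fires, +9 burnt)
Step 4: cell (1,0)='.' (+5 fires, +9 burnt)
Step 5: cell (1,0)='.' (+1 fires, +5 burnt)
Step 6: cell (1,0)='.' (+1 fires, +1 burnt)
Step 7: cell (1,0)='.' (+0 fires, +1 burnt)
  fire out at step 7

2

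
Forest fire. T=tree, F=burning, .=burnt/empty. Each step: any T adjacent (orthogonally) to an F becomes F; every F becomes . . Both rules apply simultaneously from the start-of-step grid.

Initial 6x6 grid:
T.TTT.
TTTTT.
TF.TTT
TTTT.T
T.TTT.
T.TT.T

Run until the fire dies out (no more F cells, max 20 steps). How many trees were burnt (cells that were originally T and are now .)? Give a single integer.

Answer: 25

Derivation:
Step 1: +3 fires, +1 burnt (F count now 3)
Step 2: +4 fires, +3 burnt (F count now 4)
Step 3: +6 fires, +4 burnt (F count now 6)
Step 4: +6 fires, +6 burnt (F count now 6)
Step 5: +4 fires, +6 burnt (F count now 4)
Step 6: +1 fires, +4 burnt (F count now 1)
Step 7: +1 fires, +1 burnt (F count now 1)
Step 8: +0 fires, +1 burnt (F count now 0)
Fire out after step 8
Initially T: 26, now '.': 35
Total burnt (originally-T cells now '.'): 25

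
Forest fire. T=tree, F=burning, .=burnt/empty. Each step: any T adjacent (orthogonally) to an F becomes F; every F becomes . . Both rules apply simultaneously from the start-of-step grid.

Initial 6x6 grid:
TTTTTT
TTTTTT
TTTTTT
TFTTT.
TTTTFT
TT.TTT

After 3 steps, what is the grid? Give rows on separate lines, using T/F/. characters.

Step 1: 8 trees catch fire, 2 burn out
  TTTTTT
  TTTTTT
  TFTTTT
  F.FTF.
  TFTF.F
  TT.TFT
Step 2: 10 trees catch fire, 8 burn out
  TTTTTT
  TFTTTT
  F.FTFT
  ...F..
  F.F...
  TF.F.F
Step 3: 7 trees catch fire, 10 burn out
  TFTTTT
  F.FTFT
  ...F.F
  ......
  ......
  F.....

TFTTTT
F.FTFT
...F.F
......
......
F.....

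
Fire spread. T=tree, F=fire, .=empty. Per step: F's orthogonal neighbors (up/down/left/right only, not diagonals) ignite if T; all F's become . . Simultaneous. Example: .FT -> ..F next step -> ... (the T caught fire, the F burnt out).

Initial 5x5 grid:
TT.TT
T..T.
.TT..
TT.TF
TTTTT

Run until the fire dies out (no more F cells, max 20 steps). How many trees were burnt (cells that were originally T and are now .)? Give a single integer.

Answer: 10

Derivation:
Step 1: +2 fires, +1 burnt (F count now 2)
Step 2: +1 fires, +2 burnt (F count now 1)
Step 3: +1 fires, +1 burnt (F count now 1)
Step 4: +1 fires, +1 burnt (F count now 1)
Step 5: +2 fires, +1 burnt (F count now 2)
Step 6: +2 fires, +2 burnt (F count now 2)
Step 7: +1 fires, +2 burnt (F count now 1)
Step 8: +0 fires, +1 burnt (F count now 0)
Fire out after step 8
Initially T: 16, now '.': 19
Total burnt (originally-T cells now '.'): 10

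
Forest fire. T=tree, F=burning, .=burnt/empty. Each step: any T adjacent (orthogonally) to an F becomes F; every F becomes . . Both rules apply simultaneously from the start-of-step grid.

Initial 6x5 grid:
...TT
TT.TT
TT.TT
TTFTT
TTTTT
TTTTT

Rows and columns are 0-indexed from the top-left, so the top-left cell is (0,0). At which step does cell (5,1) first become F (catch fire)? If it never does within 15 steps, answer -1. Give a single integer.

Step 1: cell (5,1)='T' (+3 fires, +1 burnt)
Step 2: cell (5,1)='T' (+7 fires, +3 burnt)
Step 3: cell (5,1)='F' (+8 fires, +7 burnt)
  -> target ignites at step 3
Step 4: cell (5,1)='.' (+5 fires, +8 burnt)
Step 5: cell (5,1)='.' (+1 fires, +5 burnt)
Step 6: cell (5,1)='.' (+0 fires, +1 burnt)
  fire out at step 6

3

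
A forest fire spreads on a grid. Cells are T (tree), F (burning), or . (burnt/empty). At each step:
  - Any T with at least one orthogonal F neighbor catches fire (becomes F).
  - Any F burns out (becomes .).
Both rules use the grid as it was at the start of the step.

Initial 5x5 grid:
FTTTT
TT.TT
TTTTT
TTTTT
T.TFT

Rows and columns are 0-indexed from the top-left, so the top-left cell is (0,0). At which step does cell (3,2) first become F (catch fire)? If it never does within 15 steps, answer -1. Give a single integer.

Step 1: cell (3,2)='T' (+5 fires, +2 burnt)
Step 2: cell (3,2)='F' (+6 fires, +5 burnt)
  -> target ignites at step 2
Step 3: cell (3,2)='.' (+7 fires, +6 burnt)
Step 4: cell (3,2)='.' (+3 fires, +7 burnt)
Step 5: cell (3,2)='.' (+0 fires, +3 burnt)
  fire out at step 5

2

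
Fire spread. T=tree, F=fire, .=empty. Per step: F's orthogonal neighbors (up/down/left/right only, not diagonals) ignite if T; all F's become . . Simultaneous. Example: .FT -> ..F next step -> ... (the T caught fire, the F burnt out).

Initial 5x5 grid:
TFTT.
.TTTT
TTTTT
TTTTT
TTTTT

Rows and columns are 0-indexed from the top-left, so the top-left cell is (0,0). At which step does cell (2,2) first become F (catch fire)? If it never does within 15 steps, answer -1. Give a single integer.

Step 1: cell (2,2)='T' (+3 fires, +1 burnt)
Step 2: cell (2,2)='T' (+3 fires, +3 burnt)
Step 3: cell (2,2)='F' (+4 fires, +3 burnt)
  -> target ignites at step 3
Step 4: cell (2,2)='.' (+5 fires, +4 burnt)
Step 5: cell (2,2)='.' (+4 fires, +5 burnt)
Step 6: cell (2,2)='.' (+2 fires, +4 burnt)
Step 7: cell (2,2)='.' (+1 fires, +2 burnt)
Step 8: cell (2,2)='.' (+0 fires, +1 burnt)
  fire out at step 8

3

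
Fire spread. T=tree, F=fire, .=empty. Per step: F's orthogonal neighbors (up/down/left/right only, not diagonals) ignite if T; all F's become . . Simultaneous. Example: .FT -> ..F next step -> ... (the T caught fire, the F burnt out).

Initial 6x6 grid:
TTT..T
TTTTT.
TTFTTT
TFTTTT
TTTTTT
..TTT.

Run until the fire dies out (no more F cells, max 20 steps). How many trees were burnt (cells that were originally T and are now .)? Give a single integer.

Answer: 27

Derivation:
Step 1: +6 fires, +2 burnt (F count now 6)
Step 2: +8 fires, +6 burnt (F count now 8)
Step 3: +7 fires, +8 burnt (F count now 7)
Step 4: +4 fires, +7 burnt (F count now 4)
Step 5: +2 fires, +4 burnt (F count now 2)
Step 6: +0 fires, +2 burnt (F count now 0)
Fire out after step 6
Initially T: 28, now '.': 35
Total burnt (originally-T cells now '.'): 27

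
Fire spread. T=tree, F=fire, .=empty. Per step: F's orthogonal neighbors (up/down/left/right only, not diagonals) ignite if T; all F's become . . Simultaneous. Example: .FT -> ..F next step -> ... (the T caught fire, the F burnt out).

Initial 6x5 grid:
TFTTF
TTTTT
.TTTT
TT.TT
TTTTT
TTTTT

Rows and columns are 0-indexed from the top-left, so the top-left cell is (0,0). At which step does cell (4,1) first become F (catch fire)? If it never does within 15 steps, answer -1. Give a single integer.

Step 1: cell (4,1)='T' (+5 fires, +2 burnt)
Step 2: cell (4,1)='T' (+5 fires, +5 burnt)
Step 3: cell (4,1)='T' (+4 fires, +5 burnt)
Step 4: cell (4,1)='F' (+4 fires, +4 burnt)
  -> target ignites at step 4
Step 5: cell (4,1)='.' (+5 fires, +4 burnt)
Step 6: cell (4,1)='.' (+3 fires, +5 burnt)
Step 7: cell (4,1)='.' (+0 fires, +3 burnt)
  fire out at step 7

4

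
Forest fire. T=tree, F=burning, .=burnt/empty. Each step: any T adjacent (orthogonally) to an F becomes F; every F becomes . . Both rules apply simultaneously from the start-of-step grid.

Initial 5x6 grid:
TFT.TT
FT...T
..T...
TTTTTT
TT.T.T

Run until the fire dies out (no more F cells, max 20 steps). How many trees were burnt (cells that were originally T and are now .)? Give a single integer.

Answer: 3

Derivation:
Step 1: +3 fires, +2 burnt (F count now 3)
Step 2: +0 fires, +3 burnt (F count now 0)
Fire out after step 2
Initially T: 17, now '.': 16
Total burnt (originally-T cells now '.'): 3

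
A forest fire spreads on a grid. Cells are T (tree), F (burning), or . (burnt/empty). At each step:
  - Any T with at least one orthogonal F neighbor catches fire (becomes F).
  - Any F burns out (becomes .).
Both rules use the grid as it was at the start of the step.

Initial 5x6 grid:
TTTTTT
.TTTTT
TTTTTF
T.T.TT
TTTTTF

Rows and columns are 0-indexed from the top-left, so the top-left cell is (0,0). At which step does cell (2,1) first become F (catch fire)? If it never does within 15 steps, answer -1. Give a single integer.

Step 1: cell (2,1)='T' (+4 fires, +2 burnt)
Step 2: cell (2,1)='T' (+5 fires, +4 burnt)
Step 3: cell (2,1)='T' (+4 fires, +5 burnt)
Step 4: cell (2,1)='F' (+5 fires, +4 burnt)
  -> target ignites at step 4
Step 5: cell (2,1)='.' (+4 fires, +5 burnt)
Step 6: cell (2,1)='.' (+2 fires, +4 burnt)
Step 7: cell (2,1)='.' (+1 fires, +2 burnt)
Step 8: cell (2,1)='.' (+0 fires, +1 burnt)
  fire out at step 8

4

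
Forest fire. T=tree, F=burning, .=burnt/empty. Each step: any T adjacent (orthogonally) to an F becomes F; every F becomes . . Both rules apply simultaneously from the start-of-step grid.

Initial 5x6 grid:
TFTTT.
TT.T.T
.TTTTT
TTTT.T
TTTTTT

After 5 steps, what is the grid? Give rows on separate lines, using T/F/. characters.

Step 1: 3 trees catch fire, 1 burn out
  F.FTT.
  TF.T.T
  .TTTTT
  TTTT.T
  TTTTTT
Step 2: 3 trees catch fire, 3 burn out
  ...FT.
  F..T.T
  .FTTTT
  TTTT.T
  TTTTTT
Step 3: 4 trees catch fire, 3 burn out
  ....F.
  ...F.T
  ..FTTT
  TFTT.T
  TTTTTT
Step 4: 4 trees catch fire, 4 burn out
  ......
  .....T
  ...FTT
  F.FT.T
  TFTTTT
Step 5: 4 trees catch fire, 4 burn out
  ......
  .....T
  ....FT
  ...F.T
  F.FTTT

......
.....T
....FT
...F.T
F.FTTT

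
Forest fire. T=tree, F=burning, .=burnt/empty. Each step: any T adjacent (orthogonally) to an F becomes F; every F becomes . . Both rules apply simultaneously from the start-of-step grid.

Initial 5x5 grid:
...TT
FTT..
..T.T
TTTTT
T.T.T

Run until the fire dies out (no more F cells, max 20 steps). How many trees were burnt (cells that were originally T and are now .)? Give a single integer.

Answer: 12

Derivation:
Step 1: +1 fires, +1 burnt (F count now 1)
Step 2: +1 fires, +1 burnt (F count now 1)
Step 3: +1 fires, +1 burnt (F count now 1)
Step 4: +1 fires, +1 burnt (F count now 1)
Step 5: +3 fires, +1 burnt (F count now 3)
Step 6: +2 fires, +3 burnt (F count now 2)
Step 7: +3 fires, +2 burnt (F count now 3)
Step 8: +0 fires, +3 burnt (F count now 0)
Fire out after step 8
Initially T: 14, now '.': 23
Total burnt (originally-T cells now '.'): 12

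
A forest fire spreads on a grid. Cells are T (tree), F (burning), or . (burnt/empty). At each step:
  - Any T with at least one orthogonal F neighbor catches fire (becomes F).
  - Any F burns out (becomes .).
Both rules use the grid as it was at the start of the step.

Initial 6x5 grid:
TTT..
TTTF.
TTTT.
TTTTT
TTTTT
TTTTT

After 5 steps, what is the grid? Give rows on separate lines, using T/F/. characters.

Step 1: 2 trees catch fire, 1 burn out
  TTT..
  TTF..
  TTTF.
  TTTTT
  TTTTT
  TTTTT
Step 2: 4 trees catch fire, 2 burn out
  TTF..
  TF...
  TTF..
  TTTFT
  TTTTT
  TTTTT
Step 3: 6 trees catch fire, 4 burn out
  TF...
  F....
  TF...
  TTF.F
  TTTFT
  TTTTT
Step 4: 6 trees catch fire, 6 burn out
  F....
  .....
  F....
  TF...
  TTF.F
  TTTFT
Step 5: 4 trees catch fire, 6 burn out
  .....
  .....
  .....
  F....
  TF...
  TTF.F

.....
.....
.....
F....
TF...
TTF.F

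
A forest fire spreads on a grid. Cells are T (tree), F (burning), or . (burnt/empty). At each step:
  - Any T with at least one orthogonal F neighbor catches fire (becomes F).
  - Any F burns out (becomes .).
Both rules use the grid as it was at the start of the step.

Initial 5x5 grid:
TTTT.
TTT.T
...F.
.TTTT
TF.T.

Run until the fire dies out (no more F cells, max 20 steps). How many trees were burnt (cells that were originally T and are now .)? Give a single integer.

Answer: 6

Derivation:
Step 1: +3 fires, +2 burnt (F count now 3)
Step 2: +3 fires, +3 burnt (F count now 3)
Step 3: +0 fires, +3 burnt (F count now 0)
Fire out after step 3
Initially T: 14, now '.': 17
Total burnt (originally-T cells now '.'): 6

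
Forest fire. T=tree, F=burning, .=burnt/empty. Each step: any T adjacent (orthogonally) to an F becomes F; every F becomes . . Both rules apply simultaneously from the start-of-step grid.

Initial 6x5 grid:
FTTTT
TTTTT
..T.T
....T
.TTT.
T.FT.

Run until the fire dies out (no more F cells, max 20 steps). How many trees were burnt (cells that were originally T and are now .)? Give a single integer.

Answer: 16

Derivation:
Step 1: +4 fires, +2 burnt (F count now 4)
Step 2: +4 fires, +4 burnt (F count now 4)
Step 3: +2 fires, +4 burnt (F count now 2)
Step 4: +3 fires, +2 burnt (F count now 3)
Step 5: +1 fires, +3 burnt (F count now 1)
Step 6: +1 fires, +1 burnt (F count now 1)
Step 7: +1 fires, +1 burnt (F count now 1)
Step 8: +0 fires, +1 burnt (F count now 0)
Fire out after step 8
Initially T: 17, now '.': 29
Total burnt (originally-T cells now '.'): 16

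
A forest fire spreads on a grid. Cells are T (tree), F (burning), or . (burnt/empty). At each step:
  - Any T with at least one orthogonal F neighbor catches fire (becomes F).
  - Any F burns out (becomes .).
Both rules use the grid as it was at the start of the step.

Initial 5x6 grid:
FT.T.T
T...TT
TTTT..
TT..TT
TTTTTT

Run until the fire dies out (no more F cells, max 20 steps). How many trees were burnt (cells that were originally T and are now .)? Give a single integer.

Step 1: +2 fires, +1 burnt (F count now 2)
Step 2: +1 fires, +2 burnt (F count now 1)
Step 3: +2 fires, +1 burnt (F count now 2)
Step 4: +3 fires, +2 burnt (F count now 3)
Step 5: +2 fires, +3 burnt (F count now 2)
Step 6: +1 fires, +2 burnt (F count now 1)
Step 7: +1 fires, +1 burnt (F count now 1)
Step 8: +1 fires, +1 burnt (F count now 1)
Step 9: +2 fires, +1 burnt (F count now 2)
Step 10: +1 fires, +2 burnt (F count now 1)
Step 11: +0 fires, +1 burnt (F count now 0)
Fire out after step 11
Initially T: 20, now '.': 26
Total burnt (originally-T cells now '.'): 16

Answer: 16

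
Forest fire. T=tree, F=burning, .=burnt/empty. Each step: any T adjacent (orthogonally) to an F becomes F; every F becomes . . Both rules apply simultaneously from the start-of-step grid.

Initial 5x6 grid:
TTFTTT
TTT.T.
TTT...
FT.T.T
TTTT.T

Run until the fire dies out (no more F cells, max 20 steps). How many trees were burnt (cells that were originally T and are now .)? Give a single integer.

Answer: 18

Derivation:
Step 1: +6 fires, +2 burnt (F count now 6)
Step 2: +7 fires, +6 burnt (F count now 7)
Step 3: +3 fires, +7 burnt (F count now 3)
Step 4: +1 fires, +3 burnt (F count now 1)
Step 5: +1 fires, +1 burnt (F count now 1)
Step 6: +0 fires, +1 burnt (F count now 0)
Fire out after step 6
Initially T: 20, now '.': 28
Total burnt (originally-T cells now '.'): 18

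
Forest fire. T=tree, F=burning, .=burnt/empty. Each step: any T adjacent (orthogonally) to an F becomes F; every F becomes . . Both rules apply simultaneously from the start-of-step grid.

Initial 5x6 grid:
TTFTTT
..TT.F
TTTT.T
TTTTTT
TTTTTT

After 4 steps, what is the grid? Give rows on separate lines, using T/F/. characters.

Step 1: 5 trees catch fire, 2 burn out
  TF.FTF
  ..FT..
  TTTT.F
  TTTTTT
  TTTTTT
Step 2: 5 trees catch fire, 5 burn out
  F...F.
  ...F..
  TTFT..
  TTTTTF
  TTTTTT
Step 3: 5 trees catch fire, 5 burn out
  ......
  ......
  TF.F..
  TTFTF.
  TTTTTF
Step 4: 5 trees catch fire, 5 burn out
  ......
  ......
  F.....
  TF.F..
  TTFTF.

......
......
F.....
TF.F..
TTFTF.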